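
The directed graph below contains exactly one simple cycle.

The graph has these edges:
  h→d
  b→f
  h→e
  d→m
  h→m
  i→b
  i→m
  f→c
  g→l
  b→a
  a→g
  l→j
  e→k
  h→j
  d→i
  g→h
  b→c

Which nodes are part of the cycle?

DFS with gray/black marking from g:
g gray
  h gray
    m gray
    m black
    j gray
    j black
    d gray
      d→m: m black — skip
      i gray
        b gray
          a gray
            a→g: g is gray → back edge
Back edge closes the cycle g → h → d → i → b → a → g; its vertices are {a, b, d, g, h, i}.

a, b, d, g, h, i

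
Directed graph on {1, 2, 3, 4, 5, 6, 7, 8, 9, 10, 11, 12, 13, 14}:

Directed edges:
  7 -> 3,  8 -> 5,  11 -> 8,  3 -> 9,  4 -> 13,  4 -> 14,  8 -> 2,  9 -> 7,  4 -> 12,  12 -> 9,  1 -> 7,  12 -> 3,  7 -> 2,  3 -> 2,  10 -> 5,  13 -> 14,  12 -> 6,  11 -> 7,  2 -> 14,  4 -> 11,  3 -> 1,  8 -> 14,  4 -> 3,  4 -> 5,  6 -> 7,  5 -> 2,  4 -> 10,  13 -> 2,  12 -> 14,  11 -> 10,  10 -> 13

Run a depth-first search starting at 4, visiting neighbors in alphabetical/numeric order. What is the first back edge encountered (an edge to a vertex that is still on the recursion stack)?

DFS from 4 (visiting neighbors in alphabetical/numeric order); mark gray on enter, black on exit:
4 gray
  3 gray
    1 gray
      7 gray
        2 gray
          14 gray
          14 black
        2 black
        7→3: 3 is gray → back edge
First back edge: 7 → 3.

7→3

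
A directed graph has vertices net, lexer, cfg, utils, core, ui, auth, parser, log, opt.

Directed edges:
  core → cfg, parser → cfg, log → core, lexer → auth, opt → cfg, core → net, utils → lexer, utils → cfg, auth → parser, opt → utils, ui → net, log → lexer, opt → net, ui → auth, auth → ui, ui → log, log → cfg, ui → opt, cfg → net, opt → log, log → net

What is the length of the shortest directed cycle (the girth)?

For each vertex v, BFS finds the shortest path from v back to v.
The shortest such closed walk is ui → auth → ui, length 2.

2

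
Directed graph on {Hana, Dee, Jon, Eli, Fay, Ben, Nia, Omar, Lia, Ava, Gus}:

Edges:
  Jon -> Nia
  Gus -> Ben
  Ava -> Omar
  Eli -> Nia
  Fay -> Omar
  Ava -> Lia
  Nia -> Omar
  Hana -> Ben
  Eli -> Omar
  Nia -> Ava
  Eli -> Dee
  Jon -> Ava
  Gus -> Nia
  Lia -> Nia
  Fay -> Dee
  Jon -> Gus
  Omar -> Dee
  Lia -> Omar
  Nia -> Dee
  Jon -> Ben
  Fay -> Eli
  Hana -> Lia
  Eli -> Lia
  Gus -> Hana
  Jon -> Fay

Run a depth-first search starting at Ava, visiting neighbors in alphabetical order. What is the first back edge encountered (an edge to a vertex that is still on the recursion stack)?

Nia→Ava

DFS from Ava (visiting neighbors in alphabetical order); mark gray on enter, black on exit:
Ava gray
  Lia gray
    Nia gray
      Nia→Ava: Ava is gray → back edge
First back edge: Nia → Ava.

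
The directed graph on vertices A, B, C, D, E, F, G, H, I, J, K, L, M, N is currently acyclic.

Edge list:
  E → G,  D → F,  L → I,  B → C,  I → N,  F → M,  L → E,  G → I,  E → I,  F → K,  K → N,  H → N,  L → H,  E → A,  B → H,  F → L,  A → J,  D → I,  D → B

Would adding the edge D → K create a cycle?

No

Adding D→K creates a cycle iff K can already reach D.
Explore from K: no path reaches D. The graph stays acyclic.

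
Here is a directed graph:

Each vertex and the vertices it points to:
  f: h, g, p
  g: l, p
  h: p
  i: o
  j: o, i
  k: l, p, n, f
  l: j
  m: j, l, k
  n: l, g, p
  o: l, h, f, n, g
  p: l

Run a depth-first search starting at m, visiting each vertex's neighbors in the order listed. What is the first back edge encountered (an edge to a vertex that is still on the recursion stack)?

DFS from m (visiting each vertex's neighbors in the order listed); mark gray on enter, black on exit:
m gray
  j gray
    o gray
      l gray
        l→j: j is gray → back edge
First back edge: l → j.

l->j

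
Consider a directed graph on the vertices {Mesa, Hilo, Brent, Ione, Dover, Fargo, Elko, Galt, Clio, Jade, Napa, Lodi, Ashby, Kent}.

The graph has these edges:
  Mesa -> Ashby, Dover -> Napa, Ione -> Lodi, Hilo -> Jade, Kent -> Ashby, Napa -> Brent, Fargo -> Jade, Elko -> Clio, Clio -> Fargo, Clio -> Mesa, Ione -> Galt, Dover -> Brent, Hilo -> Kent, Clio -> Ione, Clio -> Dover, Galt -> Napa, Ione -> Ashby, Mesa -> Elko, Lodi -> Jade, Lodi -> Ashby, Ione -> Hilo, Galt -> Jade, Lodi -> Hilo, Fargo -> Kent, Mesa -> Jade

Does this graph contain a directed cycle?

Yes

DFS with white/gray/black marking, starting from Jade:
Jade gray
Jade black
Mesa gray
  Elko gray
    Clio gray
      Dover gray
        Brent gray
        Brent black
        Napa gray
          Napa→Brent: Brent black — skip
        Napa black
      Dover black
      Ione gray
        Ashby gray
        Ashby black
        Galt gray
          Galt→Jade: Jade black — skip
          Galt→Napa: Napa black — skip
        Galt black
        Hilo gray
          Kent gray
            Kent→Ashby: Ashby black — skip
          Kent black
          Hilo→Jade: Jade black — skip
        Hilo black
        Lodi gray
          Lodi→Hilo: Hilo black — skip
          Lodi→Jade: Jade black — skip
          Lodi→Ashby: Ashby black — skip
        Lodi black
      Ione black
      Clio→Mesa: Mesa is gray → back edge
Back edge found, so a cycle exists: Mesa → Elko → Clio → Mesa.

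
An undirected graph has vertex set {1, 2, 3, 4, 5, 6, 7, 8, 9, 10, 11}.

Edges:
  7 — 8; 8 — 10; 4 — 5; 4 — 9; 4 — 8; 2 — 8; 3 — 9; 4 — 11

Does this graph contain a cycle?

No

DFS, tracking each vertex's parent; an edge to a visited non-parent vertex closes a cycle.
Start from 4:
visit 4 (parent –)
  visit 11 (parent 4)
    11–4: parent, skip
  visit 5 (parent 4)
    5–4: parent, skip
  visit 9 (parent 4)
    visit 3 (parent 9)
      3–9: parent, skip
    9–4: parent, skip
  visit 8 (parent 4)
    8–4: parent, skip
    visit 7 (parent 8)
      7–8: parent, skip
    visit 10 (parent 8)
      10–8: parent, skip
    visit 2 (parent 8)
      2–8: parent, skip
visit 1 (parent –)
visit 6 (parent –)
No non-parent visited neighbor found — the graph is a forest.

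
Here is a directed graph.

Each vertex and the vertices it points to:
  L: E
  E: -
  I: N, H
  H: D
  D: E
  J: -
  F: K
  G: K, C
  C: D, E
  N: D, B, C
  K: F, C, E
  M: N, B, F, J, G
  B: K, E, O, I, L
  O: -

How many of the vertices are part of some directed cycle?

A vertex is on a directed cycle iff it belongs to a strongly connected component of size ≥ 2 (or has a self-loop).
The vertices on cycles are {B, F, I, K, N} — 5 in total.

5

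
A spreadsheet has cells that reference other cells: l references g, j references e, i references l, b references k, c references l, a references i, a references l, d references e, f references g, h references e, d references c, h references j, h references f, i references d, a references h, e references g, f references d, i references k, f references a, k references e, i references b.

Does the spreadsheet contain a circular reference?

DFS with white/gray/black marking, starting from h:
h gray
  f gray
    d gray
      c gray
        l gray
          g gray
          g black
        l black
      c black
      e gray
        e→g: g black — skip
      e black
    d black
    f→g: g black — skip
    a gray
      a→h: h is gray → back edge
Back edge found, so a cycle exists: h → f → a → h.

Yes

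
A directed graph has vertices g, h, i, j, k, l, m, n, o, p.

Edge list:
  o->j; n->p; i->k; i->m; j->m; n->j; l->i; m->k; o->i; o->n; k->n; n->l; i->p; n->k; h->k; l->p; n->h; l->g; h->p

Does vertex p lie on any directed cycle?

p lies on a cycle iff there is a path from p back to itself.
Exploring from p, it never reaches itself; equivalently, its strongly connected component is a singleton.

No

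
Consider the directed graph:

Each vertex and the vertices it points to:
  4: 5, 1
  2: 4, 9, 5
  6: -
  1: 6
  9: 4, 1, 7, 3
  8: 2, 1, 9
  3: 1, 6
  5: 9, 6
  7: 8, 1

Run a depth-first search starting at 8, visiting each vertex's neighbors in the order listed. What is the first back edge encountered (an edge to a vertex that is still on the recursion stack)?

9→4

DFS from 8 (visiting each vertex's neighbors in the order listed); mark gray on enter, black on exit:
8 gray
  2 gray
    4 gray
      5 gray
        9 gray
          9→4: 4 is gray → back edge
First back edge: 9 → 4.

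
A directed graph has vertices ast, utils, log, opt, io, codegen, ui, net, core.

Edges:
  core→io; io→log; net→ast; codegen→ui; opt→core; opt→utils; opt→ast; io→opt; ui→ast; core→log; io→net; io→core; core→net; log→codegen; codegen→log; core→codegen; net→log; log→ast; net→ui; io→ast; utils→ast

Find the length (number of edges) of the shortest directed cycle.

2

For each vertex v, BFS finds the shortest path from v back to v.
The shortest such closed walk is core → io → core, length 2.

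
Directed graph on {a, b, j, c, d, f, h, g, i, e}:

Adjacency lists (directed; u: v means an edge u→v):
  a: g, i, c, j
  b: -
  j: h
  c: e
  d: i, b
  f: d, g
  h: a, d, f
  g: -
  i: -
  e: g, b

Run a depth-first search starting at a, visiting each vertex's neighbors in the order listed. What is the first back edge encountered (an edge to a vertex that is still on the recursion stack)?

h→a

DFS from a (visiting each vertex's neighbors in the order listed); mark gray on enter, black on exit:
a gray
  g gray
  g black
  i gray
  i black
  c gray
    e gray
      e→g: g black — skip
      b gray
      b black
    e black
  c black
  j gray
    h gray
      h→a: a is gray → back edge
First back edge: h → a.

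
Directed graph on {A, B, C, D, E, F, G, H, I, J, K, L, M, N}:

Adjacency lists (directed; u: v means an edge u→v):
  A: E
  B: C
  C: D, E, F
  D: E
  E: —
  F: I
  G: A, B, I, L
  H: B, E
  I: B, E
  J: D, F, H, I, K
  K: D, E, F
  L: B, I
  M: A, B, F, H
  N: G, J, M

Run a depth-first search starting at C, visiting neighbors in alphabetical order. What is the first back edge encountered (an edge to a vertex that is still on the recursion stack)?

DFS from C (visiting neighbors in alphabetical order); mark gray on enter, black on exit:
C gray
  D gray
    E gray
    E black
  D black
  C→E: E black — skip
  F gray
    I gray
      B gray
        B→C: C is gray → back edge
First back edge: B → C.

B→C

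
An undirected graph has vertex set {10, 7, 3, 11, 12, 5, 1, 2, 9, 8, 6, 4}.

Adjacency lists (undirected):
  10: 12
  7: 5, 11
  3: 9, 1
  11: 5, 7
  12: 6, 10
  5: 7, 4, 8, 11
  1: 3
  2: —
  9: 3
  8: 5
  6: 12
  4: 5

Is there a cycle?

DFS, tracking each vertex's parent; an edge to a visited non-parent vertex closes a cycle.
Start from 6:
visit 6 (parent –)
  visit 12 (parent 6)
    12–6: parent, skip
    visit 10 (parent 12)
      10–12: parent, skip
visit 7 (parent –)
  visit 5 (parent 7)
    5–7: parent, skip
    visit 4 (parent 5)
      4–5: parent, skip
    visit 8 (parent 5)
      8–5: parent, skip
    visit 11 (parent 5)
      11–5: parent, skip
      11–7: 7 visited and ≠ parent → cycle
Cycle: 7 – 5 – 11 – 7.

Yes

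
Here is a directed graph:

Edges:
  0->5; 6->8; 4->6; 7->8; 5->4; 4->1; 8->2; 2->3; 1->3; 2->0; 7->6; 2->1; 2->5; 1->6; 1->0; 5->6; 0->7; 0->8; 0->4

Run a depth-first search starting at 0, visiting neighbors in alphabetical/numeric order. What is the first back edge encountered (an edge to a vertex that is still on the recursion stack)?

DFS from 0 (visiting neighbors in alphabetical/numeric order); mark gray on enter, black on exit:
0 gray
  4 gray
    1 gray
      1→0: 0 is gray → back edge
First back edge: 1 → 0.

1->0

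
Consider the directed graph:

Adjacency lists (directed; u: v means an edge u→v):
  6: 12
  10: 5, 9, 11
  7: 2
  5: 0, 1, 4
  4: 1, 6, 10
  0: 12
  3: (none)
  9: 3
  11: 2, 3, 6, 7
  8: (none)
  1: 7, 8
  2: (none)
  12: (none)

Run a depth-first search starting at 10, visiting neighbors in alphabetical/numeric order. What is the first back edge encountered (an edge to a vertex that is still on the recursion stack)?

4→10

DFS from 10 (visiting neighbors in alphabetical/numeric order); mark gray on enter, black on exit:
10 gray
  5 gray
    0 gray
      12 gray
      12 black
    0 black
    1 gray
      7 gray
        2 gray
        2 black
      7 black
      8 gray
      8 black
    1 black
    4 gray
      4→1: 1 black — skip
      6 gray
        6→12: 12 black — skip
      6 black
      4→10: 10 is gray → back edge
First back edge: 4 → 10.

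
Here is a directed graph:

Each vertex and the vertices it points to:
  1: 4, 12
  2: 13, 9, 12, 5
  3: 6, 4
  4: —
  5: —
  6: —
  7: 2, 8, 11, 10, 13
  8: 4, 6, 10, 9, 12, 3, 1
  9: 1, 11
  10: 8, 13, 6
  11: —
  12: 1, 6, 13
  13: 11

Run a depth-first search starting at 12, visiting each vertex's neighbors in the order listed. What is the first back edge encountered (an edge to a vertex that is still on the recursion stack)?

1->12

DFS from 12 (visiting each vertex's neighbors in the order listed); mark gray on enter, black on exit:
12 gray
  1 gray
    4 gray
    4 black
    1→12: 12 is gray → back edge
First back edge: 1 → 12.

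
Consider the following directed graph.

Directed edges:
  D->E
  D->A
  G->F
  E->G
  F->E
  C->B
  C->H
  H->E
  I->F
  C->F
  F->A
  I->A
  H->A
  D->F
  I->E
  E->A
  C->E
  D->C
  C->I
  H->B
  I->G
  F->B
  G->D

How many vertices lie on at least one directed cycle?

7

A vertex is on a directed cycle iff it belongs to a strongly connected component of size ≥ 2 (or has a self-loop).
The vertices on cycles are {C, D, E, F, G, H, I} — 7 in total.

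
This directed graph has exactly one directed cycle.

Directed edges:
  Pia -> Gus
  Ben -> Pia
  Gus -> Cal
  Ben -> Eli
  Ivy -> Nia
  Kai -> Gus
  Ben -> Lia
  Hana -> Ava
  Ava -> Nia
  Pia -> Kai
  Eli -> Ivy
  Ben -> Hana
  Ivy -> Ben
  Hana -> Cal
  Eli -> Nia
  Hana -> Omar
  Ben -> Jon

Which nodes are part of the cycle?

Ben, Eli, Ivy

DFS with gray/black marking from Ben:
Ben gray
  Hana gray
    Ava gray
      Nia gray
      Nia black
    Ava black
    Omar gray
    Omar black
    Cal gray
    Cal black
  Hana black
  Pia gray
    Gus gray
      Gus→Cal: Cal black — skip
    Gus black
    Kai gray
      Kai→Gus: Gus black — skip
    Kai black
  Pia black
  Jon gray
  Jon black
  Eli gray
    Ivy gray
      Ivy→Nia: Nia black — skip
      Ivy→Ben: Ben is gray → back edge
Back edge closes the cycle Ben → Eli → Ivy → Ben; its vertices are {Ben, Eli, Ivy}.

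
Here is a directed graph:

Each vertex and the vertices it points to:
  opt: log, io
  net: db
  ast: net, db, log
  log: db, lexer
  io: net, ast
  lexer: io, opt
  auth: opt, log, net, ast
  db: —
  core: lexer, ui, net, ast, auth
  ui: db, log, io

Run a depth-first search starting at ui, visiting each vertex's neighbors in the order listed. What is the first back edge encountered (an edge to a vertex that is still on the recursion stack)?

DFS from ui (visiting each vertex's neighbors in the order listed); mark gray on enter, black on exit:
ui gray
  db gray
  db black
  log gray
    log→db: db black — skip
    lexer gray
      io gray
        net gray
          net→db: db black — skip
        net black
        ast gray
          ast→net: net black — skip
          ast→db: db black — skip
          ast→log: log is gray → back edge
First back edge: ast → log.

ast->log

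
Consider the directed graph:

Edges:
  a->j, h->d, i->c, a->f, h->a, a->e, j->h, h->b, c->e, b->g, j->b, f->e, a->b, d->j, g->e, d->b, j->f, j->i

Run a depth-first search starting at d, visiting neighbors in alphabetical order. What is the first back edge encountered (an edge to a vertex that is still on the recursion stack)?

a→j

DFS from d (visiting neighbors in alphabetical order); mark gray on enter, black on exit:
d gray
  b gray
    g gray
      e gray
      e black
    g black
  b black
  j gray
    j→b: b black — skip
    f gray
      f→e: e black — skip
    f black
    h gray
      a gray
        a→b: b black — skip
        a→e: e black — skip
        a→f: f black — skip
        a→j: j is gray → back edge
First back edge: a → j.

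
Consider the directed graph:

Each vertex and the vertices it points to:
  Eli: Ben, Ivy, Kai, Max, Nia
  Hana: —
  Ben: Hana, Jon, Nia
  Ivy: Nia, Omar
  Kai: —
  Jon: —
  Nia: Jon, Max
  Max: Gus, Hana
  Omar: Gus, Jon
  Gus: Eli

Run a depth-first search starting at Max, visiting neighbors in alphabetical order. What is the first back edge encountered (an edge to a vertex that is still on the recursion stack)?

Nia->Max

DFS from Max (visiting neighbors in alphabetical order); mark gray on enter, black on exit:
Max gray
  Gus gray
    Eli gray
      Ben gray
        Hana gray
        Hana black
        Jon gray
        Jon black
        Nia gray
          Nia→Jon: Jon black — skip
          Nia→Max: Max is gray → back edge
First back edge: Nia → Max.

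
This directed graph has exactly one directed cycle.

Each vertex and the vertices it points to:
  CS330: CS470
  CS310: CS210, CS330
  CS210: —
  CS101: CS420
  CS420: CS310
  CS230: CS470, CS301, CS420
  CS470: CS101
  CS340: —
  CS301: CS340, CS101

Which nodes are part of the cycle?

CS101, CS310, CS330, CS420, CS470

DFS with gray/black marking from CS420:
CS420 gray
  CS310 gray
    CS210 gray
    CS210 black
    CS330 gray
      CS470 gray
        CS101 gray
          CS101→CS420: CS420 is gray → back edge
Back edge closes the cycle CS420 → CS310 → CS330 → CS470 → CS101 → CS420; its vertices are {CS101, CS310, CS330, CS420, CS470}.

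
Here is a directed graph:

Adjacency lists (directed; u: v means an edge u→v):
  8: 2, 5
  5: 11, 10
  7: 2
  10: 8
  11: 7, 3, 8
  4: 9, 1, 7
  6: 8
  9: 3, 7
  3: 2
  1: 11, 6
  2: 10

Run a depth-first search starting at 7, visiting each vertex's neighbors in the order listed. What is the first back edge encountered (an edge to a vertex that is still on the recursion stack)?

DFS from 7 (visiting each vertex's neighbors in the order listed); mark gray on enter, black on exit:
7 gray
  2 gray
    10 gray
      8 gray
        8→2: 2 is gray → back edge
First back edge: 8 → 2.

8->2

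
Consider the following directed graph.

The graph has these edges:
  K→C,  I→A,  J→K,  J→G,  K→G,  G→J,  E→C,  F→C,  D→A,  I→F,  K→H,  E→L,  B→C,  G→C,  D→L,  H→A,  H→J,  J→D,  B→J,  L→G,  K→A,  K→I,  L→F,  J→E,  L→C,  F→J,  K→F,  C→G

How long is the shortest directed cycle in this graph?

For each vertex v, BFS finds the shortest path from v back to v.
The shortest such closed walk is J → G → J, length 2.

2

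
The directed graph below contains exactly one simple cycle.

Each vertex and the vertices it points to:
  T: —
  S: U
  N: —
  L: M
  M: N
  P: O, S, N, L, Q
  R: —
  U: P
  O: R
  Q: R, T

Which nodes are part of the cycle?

P, S, U

DFS with gray/black marking from P:
P gray
  O gray
    R gray
    R black
  O black
  S gray
    U gray
      U→P: P is gray → back edge
Back edge closes the cycle P → S → U → P; its vertices are {P, S, U}.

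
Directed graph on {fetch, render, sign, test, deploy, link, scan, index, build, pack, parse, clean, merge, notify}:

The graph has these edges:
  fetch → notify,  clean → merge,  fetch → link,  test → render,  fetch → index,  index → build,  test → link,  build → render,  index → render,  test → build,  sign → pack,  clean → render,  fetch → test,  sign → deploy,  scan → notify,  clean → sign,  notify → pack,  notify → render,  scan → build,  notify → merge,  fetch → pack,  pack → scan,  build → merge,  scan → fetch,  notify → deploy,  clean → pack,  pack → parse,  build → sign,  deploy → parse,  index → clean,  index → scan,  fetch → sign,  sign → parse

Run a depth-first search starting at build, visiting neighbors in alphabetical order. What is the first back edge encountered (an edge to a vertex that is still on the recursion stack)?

scan->build

DFS from build (visiting neighbors in alphabetical order); mark gray on enter, black on exit:
build gray
  merge gray
  merge black
  render gray
  render black
  sign gray
    deploy gray
      parse gray
      parse black
    deploy black
    pack gray
      pack→parse: parse black — skip
      scan gray
        scan→build: build is gray → back edge
First back edge: scan → build.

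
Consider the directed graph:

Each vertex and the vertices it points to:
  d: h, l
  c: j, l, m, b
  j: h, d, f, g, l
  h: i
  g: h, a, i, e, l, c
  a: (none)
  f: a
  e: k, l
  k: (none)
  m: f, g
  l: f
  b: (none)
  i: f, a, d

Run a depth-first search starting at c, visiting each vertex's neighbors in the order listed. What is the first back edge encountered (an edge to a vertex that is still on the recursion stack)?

d→h

DFS from c (visiting each vertex's neighbors in the order listed); mark gray on enter, black on exit:
c gray
  j gray
    h gray
      i gray
        f gray
          a gray
          a black
        f black
        i→a: a black — skip
        d gray
          d→h: h is gray → back edge
First back edge: d → h.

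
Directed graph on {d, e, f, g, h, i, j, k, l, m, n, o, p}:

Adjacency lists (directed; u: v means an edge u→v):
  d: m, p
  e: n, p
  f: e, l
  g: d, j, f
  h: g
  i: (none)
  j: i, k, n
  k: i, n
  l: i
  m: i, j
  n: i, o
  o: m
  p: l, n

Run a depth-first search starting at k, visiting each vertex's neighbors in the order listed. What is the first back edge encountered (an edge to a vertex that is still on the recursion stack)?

j→k

DFS from k (visiting each vertex's neighbors in the order listed); mark gray on enter, black on exit:
k gray
  i gray
  i black
  n gray
    n→i: i black — skip
    o gray
      m gray
        m→i: i black — skip
        j gray
          j→i: i black — skip
          j→k: k is gray → back edge
First back edge: j → k.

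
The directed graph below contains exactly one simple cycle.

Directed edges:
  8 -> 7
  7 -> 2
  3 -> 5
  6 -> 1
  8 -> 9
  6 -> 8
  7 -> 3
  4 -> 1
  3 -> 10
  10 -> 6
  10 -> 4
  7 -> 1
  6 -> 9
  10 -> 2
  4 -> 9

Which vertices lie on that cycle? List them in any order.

DFS with gray/black marking from 7:
7 gray
  3 gray
    5 gray
    5 black
    10 gray
      2 gray
      2 black
      6 gray
        9 gray
        9 black
        1 gray
        1 black
        8 gray
          8→9: 9 black — skip
          8→7: 7 is gray → back edge
Back edge closes the cycle 7 → 3 → 10 → 6 → 8 → 7; its vertices are {3, 6, 7, 8, 10}.

3, 6, 7, 8, 10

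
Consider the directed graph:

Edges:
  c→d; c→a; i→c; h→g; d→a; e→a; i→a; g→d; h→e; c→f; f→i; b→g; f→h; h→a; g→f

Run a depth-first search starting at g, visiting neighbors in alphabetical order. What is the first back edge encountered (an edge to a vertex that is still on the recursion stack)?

h→g

DFS from g (visiting neighbors in alphabetical order); mark gray on enter, black on exit:
g gray
  d gray
    a gray
    a black
  d black
  f gray
    h gray
      h→a: a black — skip
      e gray
        e→a: a black — skip
      e black
      h→g: g is gray → back edge
First back edge: h → g.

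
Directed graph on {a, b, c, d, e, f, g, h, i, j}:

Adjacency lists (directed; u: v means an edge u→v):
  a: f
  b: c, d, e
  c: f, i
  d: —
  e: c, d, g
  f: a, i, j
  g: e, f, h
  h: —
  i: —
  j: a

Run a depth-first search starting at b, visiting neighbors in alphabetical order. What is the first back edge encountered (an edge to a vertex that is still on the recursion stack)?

a→f

DFS from b (visiting neighbors in alphabetical order); mark gray on enter, black on exit:
b gray
  c gray
    f gray
      a gray
        a→f: f is gray → back edge
First back edge: a → f.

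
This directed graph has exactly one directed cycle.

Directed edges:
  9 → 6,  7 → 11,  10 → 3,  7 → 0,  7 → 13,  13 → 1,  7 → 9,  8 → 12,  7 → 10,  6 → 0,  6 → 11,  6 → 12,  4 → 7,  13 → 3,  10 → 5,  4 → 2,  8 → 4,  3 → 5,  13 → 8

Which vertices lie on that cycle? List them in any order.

DFS with gray/black marking from 7:
7 gray
  0 gray
  0 black
  10 gray
    3 gray
      5 gray
      5 black
    3 black
    10→5: 5 black — skip
  10 black
  11 gray
  11 black
  13 gray
    8 gray
      4 gray
        2 gray
        2 black
        4→7: 7 is gray → back edge
Back edge closes the cycle 7 → 13 → 8 → 4 → 7; its vertices are {4, 7, 8, 13}.

4, 7, 8, 13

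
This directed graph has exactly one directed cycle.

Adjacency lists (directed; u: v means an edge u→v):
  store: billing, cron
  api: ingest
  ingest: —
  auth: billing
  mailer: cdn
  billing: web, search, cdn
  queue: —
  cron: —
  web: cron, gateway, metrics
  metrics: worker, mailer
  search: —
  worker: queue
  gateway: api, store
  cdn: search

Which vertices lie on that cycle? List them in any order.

DFS with gray/black marking from billing:
billing gray
  web gray
    cron gray
    cron black
    gateway gray
      api gray
        ingest gray
        ingest black
      api black
      store gray
        store→billing: billing is gray → back edge
Back edge closes the cycle billing → web → gateway → store → billing; its vertices are {web, store, billing, gateway}.

web, store, billing, gateway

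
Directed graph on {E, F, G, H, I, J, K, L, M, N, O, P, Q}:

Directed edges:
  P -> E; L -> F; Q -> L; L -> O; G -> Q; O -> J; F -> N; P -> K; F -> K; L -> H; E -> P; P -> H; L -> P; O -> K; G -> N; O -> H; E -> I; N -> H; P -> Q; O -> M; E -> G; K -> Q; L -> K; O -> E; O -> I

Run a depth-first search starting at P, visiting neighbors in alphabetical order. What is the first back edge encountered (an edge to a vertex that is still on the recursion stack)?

K→Q

DFS from P (visiting neighbors in alphabetical order); mark gray on enter, black on exit:
P gray
  E gray
    G gray
      N gray
        H gray
        H black
      N black
      Q gray
        L gray
          F gray
            K gray
              K→Q: Q is gray → back edge
First back edge: K → Q.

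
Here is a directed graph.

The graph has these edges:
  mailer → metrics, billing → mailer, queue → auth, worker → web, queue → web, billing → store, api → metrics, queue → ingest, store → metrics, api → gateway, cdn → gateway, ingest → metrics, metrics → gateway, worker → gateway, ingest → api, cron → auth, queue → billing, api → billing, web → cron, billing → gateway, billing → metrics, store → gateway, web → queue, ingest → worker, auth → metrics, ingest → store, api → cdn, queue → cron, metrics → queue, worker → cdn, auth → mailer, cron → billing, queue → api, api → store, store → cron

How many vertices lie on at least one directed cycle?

A vertex is on a directed cycle iff it belongs to a strongly connected component of size ≥ 2 (or has a self-loop).
The vertices on cycles are {api, web, auth, cron, queue, store, ingest, mailer, worker, billing, metrics} — 11 in total.

11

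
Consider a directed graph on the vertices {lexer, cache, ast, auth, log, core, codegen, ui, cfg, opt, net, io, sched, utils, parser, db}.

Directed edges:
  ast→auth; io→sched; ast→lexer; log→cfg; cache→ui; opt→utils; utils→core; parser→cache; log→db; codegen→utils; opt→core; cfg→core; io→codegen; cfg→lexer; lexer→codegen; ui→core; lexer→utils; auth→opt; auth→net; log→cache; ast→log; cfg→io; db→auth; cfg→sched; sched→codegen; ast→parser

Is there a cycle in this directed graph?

No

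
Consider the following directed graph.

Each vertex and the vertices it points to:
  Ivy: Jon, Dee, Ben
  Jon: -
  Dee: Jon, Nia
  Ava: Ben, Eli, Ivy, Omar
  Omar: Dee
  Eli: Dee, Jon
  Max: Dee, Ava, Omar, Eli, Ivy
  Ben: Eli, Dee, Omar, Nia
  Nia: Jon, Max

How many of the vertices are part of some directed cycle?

8

A vertex is on a directed cycle iff it belongs to a strongly connected component of size ≥ 2 (or has a self-loop).
The vertices on cycles are {Ava, Ben, Dee, Eli, Ivy, Max, Nia, Omar} — 8 in total.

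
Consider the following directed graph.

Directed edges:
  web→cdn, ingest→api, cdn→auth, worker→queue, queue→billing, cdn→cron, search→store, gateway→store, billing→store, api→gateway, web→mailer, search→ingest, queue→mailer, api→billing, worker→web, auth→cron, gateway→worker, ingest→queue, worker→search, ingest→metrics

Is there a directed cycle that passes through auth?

auth lies on a cycle iff there is a path from auth back to itself.
Exploring from auth, it never reaches itself; equivalently, its strongly connected component is a singleton.

No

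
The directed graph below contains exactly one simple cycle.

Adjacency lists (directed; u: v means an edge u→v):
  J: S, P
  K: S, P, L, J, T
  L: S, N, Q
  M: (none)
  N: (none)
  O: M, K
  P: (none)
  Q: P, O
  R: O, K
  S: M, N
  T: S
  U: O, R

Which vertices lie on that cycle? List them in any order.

K, L, O, Q

DFS with gray/black marking from O:
O gray
  M gray
  M black
  K gray
    S gray
      S→M: M black — skip
      N gray
      N black
    S black
    P gray
    P black
    L gray
      L→S: S black — skip
      L→N: N black — skip
      Q gray
        Q→P: P black — skip
        Q→O: O is gray → back edge
Back edge closes the cycle O → K → L → Q → O; its vertices are {K, L, O, Q}.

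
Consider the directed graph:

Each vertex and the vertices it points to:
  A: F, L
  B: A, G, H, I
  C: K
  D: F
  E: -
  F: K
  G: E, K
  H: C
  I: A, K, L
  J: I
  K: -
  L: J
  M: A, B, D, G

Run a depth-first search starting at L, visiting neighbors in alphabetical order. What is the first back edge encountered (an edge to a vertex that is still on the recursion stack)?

DFS from L (visiting neighbors in alphabetical order); mark gray on enter, black on exit:
L gray
  J gray
    I gray
      A gray
        F gray
          K gray
          K black
        F black
        A→L: L is gray → back edge
First back edge: A → L.

A→L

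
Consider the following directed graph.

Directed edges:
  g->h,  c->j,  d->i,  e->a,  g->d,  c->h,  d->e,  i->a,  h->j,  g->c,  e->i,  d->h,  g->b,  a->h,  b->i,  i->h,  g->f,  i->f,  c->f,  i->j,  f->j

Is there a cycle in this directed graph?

No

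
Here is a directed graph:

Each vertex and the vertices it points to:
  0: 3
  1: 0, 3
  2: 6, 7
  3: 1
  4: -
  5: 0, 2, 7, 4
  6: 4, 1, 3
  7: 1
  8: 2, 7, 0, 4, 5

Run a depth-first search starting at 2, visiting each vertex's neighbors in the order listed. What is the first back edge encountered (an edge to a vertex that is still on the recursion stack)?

DFS from 2 (visiting each vertex's neighbors in the order listed); mark gray on enter, black on exit:
2 gray
  6 gray
    4 gray
    4 black
    1 gray
      0 gray
        3 gray
          3→1: 1 is gray → back edge
First back edge: 3 → 1.

3->1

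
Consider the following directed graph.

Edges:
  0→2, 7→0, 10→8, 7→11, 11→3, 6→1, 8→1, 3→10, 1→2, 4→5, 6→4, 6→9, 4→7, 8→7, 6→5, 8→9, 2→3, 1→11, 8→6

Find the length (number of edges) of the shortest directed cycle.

5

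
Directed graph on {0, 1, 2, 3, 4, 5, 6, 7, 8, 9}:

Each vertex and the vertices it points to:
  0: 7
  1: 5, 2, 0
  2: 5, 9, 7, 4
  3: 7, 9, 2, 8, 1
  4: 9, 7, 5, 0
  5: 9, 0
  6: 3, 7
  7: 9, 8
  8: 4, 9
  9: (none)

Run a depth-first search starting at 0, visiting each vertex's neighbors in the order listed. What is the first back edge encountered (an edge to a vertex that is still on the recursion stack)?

4→7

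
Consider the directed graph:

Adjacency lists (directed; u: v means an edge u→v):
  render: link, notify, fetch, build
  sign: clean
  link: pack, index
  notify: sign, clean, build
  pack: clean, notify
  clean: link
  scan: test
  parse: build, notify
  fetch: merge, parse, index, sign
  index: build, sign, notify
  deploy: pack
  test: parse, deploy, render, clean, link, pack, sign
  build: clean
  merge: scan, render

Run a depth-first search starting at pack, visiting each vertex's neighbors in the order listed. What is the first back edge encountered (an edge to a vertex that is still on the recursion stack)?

link→pack

DFS from pack (visiting each vertex's neighbors in the order listed); mark gray on enter, black on exit:
pack gray
  clean gray
    link gray
      link→pack: pack is gray → back edge
First back edge: link → pack.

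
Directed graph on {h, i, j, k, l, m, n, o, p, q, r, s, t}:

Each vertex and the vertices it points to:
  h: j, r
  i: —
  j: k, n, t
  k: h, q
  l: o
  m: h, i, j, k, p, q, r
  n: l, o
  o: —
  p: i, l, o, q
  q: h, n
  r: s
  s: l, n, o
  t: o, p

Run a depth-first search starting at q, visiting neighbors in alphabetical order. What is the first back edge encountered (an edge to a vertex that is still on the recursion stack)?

DFS from q (visiting neighbors in alphabetical order); mark gray on enter, black on exit:
q gray
  h gray
    j gray
      k gray
        k→h: h is gray → back edge
First back edge: k → h.

k→h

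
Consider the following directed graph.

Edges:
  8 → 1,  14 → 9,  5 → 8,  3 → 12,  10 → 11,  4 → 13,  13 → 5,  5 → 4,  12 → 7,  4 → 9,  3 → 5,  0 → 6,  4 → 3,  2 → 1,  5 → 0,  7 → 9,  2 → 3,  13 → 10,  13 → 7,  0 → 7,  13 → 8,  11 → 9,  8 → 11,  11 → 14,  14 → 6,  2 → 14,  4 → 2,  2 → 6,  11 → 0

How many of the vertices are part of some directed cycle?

5

A vertex is on a directed cycle iff it belongs to a strongly connected component of size ≥ 2 (or has a self-loop).
The vertices on cycles are {2, 3, 4, 5, 13} — 5 in total.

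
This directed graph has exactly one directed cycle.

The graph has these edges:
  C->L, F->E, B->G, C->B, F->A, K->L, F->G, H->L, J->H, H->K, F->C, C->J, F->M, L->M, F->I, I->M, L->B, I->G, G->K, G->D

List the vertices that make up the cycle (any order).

B, G, K, L

DFS with gray/black marking from G:
G gray
  D gray
  D black
  K gray
    L gray
      B gray
        B→G: G is gray → back edge
Back edge closes the cycle G → K → L → B → G; its vertices are {B, G, K, L}.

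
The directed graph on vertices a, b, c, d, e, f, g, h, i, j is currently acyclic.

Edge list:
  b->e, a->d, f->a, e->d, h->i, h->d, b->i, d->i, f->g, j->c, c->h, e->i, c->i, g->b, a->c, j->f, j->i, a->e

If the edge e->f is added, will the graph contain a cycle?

Adding e→f creates a cycle iff f can already reach e.
Path from f: f → a → e.
So f → … → e → f is a cycle.

Yes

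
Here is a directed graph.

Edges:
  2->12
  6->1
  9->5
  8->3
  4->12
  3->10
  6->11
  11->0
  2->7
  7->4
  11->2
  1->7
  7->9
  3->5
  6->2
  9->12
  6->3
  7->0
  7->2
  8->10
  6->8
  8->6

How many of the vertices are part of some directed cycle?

4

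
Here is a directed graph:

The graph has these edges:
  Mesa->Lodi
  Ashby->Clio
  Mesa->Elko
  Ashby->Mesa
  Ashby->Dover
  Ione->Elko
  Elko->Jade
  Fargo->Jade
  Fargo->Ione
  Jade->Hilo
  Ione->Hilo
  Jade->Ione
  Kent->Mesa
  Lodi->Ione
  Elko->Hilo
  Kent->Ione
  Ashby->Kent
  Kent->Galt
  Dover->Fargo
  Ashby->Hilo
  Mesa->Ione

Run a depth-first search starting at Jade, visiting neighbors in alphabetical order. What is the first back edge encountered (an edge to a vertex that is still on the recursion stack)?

DFS from Jade (visiting neighbors in alphabetical order); mark gray on enter, black on exit:
Jade gray
  Hilo gray
  Hilo black
  Ione gray
    Elko gray
      Elko→Hilo: Hilo black — skip
      Elko→Jade: Jade is gray → back edge
First back edge: Elko → Jade.

Elko→Jade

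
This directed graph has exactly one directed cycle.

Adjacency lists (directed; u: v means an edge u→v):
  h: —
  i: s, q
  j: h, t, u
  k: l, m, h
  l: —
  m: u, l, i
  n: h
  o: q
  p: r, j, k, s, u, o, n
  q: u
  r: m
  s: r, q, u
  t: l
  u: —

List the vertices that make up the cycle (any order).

i, m, r, s

DFS with gray/black marking from r:
r gray
  m gray
    u gray
    u black
    l gray
    l black
    i gray
      s gray
        s→r: r is gray → back edge
Back edge closes the cycle r → m → i → s → r; its vertices are {i, m, r, s}.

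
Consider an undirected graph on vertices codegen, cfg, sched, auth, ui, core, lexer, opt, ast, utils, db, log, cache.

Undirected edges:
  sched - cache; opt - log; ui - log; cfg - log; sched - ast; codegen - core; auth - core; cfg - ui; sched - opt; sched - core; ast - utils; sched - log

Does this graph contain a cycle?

DFS, tracking each vertex's parent; an edge to a visited non-parent vertex closes a cycle.
Start from db:
visit db (parent –)
visit codegen (parent –)
  visit core (parent codegen)
    core–codegen: parent, skip
    visit sched (parent core)
      visit ast (parent sched)
        ast–sched: parent, skip
        visit utils (parent ast)
          utils–ast: parent, skip
      sched–core: parent, skip
      visit log (parent sched)
        visit opt (parent log)
          opt–log: parent, skip
          opt–sched: sched visited and ≠ parent → cycle
Cycle: sched – log – opt – sched.

Yes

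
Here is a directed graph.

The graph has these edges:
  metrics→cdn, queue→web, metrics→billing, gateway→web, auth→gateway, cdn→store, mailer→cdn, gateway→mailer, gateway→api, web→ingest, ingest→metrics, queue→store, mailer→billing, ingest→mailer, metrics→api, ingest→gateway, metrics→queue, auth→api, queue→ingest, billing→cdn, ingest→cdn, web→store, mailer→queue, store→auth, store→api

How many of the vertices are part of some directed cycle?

10

A vertex is on a directed cycle iff it belongs to a strongly connected component of size ≥ 2 (or has a self-loop).
The vertices on cycles are {cdn, web, auth, queue, store, ingest, mailer, billing, gateway, metrics} — 10 in total.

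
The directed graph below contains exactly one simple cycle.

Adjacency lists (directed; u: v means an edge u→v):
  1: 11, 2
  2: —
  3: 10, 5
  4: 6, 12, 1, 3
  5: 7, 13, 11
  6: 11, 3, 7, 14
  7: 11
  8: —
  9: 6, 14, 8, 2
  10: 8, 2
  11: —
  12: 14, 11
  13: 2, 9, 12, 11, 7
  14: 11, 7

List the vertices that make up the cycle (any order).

3, 5, 6, 9, 13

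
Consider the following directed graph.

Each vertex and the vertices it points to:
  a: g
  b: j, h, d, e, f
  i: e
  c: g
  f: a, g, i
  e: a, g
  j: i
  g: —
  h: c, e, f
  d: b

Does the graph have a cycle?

DFS with white/gray/black marking, starting from f:
f gray
  a gray
    g gray
    g black
  a black
  f→g: g black — skip
  i gray
    e gray
      e→a: a black — skip
      e→g: g black — skip
    e black
  i black
f black
b gray
  j gray
    j→i: i black — skip
  j black
  h gray
    c gray
      c→g: g black — skip
    c black
    h→e: e black — skip
    h→f: f black — skip
  h black
  d gray
    d→b: b is gray → back edge
Back edge found, so a cycle exists: b → d → b.

Yes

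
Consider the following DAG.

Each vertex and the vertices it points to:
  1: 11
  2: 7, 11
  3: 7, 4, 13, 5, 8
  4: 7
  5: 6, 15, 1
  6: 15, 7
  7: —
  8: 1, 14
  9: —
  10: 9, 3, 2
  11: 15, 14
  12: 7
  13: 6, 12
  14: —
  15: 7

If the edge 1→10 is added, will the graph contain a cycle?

Adding 1→10 creates a cycle iff 10 can already reach 1.
Path from 10: 10 → 3 → 5 → 1.
So 10 → … → 1 → 10 is a cycle.

Yes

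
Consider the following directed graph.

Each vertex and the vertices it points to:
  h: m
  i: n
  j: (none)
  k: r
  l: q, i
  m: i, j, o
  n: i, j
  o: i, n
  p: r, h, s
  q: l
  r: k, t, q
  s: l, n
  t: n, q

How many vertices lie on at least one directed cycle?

A vertex is on a directed cycle iff it belongs to a strongly connected component of size ≥ 2 (or has a self-loop).
The vertices on cycles are {i, k, l, n, q, r} — 6 in total.

6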